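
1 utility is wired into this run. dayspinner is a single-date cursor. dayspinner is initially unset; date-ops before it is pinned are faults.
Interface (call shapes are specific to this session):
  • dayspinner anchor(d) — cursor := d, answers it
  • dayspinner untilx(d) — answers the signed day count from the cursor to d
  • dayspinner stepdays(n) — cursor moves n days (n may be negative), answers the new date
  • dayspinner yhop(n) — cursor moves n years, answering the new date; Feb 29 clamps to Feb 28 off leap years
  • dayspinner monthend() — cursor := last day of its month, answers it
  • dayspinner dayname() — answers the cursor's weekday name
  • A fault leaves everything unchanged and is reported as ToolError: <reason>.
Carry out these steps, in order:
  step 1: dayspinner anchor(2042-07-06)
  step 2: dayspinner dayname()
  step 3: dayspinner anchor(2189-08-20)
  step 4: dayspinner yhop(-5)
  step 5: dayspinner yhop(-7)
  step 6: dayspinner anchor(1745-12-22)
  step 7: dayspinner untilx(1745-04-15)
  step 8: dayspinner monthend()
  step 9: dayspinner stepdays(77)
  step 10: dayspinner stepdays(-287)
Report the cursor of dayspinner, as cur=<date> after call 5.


Answer: cur=2177-08-20

Derivation:
·→ dayspinner anchor(d='2042-07-06')
·← 2042-07-06
·→ dayspinner dayname()
·← Sunday
·→ dayspinner anchor(d='2189-08-20')
·← 2189-08-20
·→ dayspinner yhop(n='-5')
·← 2184-08-20
·→ dayspinner yhop(n='-7')
·← 2177-08-20
·→ dayspinner anchor(d='1745-12-22')
·← 1745-12-22
·→ dayspinner untilx(d='1745-04-15')
·← -251
·→ dayspinner monthend()
·← 1745-12-31
·→ dayspinner stepdays(n='77')
·← 1746-03-18
·→ dayspinner stepdays(n='-287')
·← 1745-06-04


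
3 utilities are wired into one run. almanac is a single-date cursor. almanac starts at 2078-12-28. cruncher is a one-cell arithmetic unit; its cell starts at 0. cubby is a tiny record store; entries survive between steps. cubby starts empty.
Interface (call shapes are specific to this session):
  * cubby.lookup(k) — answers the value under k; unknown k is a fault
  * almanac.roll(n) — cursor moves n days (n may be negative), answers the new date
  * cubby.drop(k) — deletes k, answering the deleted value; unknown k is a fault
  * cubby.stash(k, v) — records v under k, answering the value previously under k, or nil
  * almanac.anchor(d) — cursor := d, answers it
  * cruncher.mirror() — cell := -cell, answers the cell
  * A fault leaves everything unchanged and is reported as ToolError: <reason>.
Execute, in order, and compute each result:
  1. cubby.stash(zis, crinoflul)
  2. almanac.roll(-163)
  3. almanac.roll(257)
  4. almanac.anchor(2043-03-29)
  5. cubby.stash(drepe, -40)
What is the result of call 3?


// 1. stash(k: zis, v: crinoflul) => nil
// 2. roll(n: -163) => 2078-07-18
// 3. roll(n: 257) => 2079-04-01
// 4. anchor(d: 2043-03-29) => 2043-03-29
// 5. stash(k: drepe, v: -40) => nil

Answer: 2079-04-01


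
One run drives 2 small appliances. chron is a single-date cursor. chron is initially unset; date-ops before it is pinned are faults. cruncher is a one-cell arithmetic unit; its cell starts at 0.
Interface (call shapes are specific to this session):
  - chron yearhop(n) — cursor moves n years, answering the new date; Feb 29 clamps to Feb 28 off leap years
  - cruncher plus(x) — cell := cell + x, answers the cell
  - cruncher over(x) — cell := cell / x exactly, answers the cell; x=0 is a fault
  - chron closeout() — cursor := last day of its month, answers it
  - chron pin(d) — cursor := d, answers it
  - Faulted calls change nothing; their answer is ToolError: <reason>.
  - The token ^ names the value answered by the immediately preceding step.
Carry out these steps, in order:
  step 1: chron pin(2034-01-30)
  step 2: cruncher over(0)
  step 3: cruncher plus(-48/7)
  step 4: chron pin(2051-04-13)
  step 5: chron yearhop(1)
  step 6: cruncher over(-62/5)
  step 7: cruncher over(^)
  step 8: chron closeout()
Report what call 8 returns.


Answer: 2052-04-30

Derivation:
Next I call chron pin with d=2034-01-30, — result: 2034-01-30.
Invoking cruncher over with x=0, yielding ToolError: division by zero.
Now I run cruncher plus with x=-48/7, → -48/7.
Using chron pin with d=2051-04-13, — result: 2051-04-13.
Then chron yearhop with n=1, which returns 2052-04-13.
Next I call cruncher over with x=-62/5, → 120/217.
I try cruncher over with x=^, and get 1.
Then chron closeout(): 2052-04-30.


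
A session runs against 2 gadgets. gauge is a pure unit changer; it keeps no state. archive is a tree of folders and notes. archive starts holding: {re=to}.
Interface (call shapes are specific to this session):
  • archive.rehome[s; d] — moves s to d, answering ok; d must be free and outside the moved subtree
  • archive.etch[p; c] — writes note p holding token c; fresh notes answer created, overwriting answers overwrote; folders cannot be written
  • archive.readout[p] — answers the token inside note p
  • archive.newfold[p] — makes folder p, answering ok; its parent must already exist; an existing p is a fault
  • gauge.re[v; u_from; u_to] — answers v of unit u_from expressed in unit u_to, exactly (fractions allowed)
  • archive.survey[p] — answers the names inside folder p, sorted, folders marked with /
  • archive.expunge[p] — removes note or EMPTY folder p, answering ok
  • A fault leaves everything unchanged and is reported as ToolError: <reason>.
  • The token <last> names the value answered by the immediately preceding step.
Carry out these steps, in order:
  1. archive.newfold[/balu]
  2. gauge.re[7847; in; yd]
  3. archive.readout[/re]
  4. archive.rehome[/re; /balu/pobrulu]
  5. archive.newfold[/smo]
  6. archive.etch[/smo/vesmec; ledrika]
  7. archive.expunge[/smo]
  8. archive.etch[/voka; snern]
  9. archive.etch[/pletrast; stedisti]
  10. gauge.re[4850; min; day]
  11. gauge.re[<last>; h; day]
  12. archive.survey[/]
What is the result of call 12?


! archive.newfold(p→/balu) -> ok
! gauge.re(v→7847, u_from→in, u_to→yd) -> 7847/36
! archive.readout(p→/re) -> to
! archive.rehome(s→/re, d→/balu/pobrulu) -> ok
! archive.newfold(p→/smo) -> ok
! archive.etch(p→/smo/vesmec, c→ledrika) -> created
! archive.expunge(p→/smo) -> ToolError: not empty
! archive.etch(p→/voka, c→snern) -> created
! archive.etch(p→/pletrast, c→stedisti) -> created
! gauge.re(v→4850, u_from→min, u_to→day) -> 485/144
! gauge.re(v→<last>, u_from→h, u_to→day) -> 485/3456
! archive.survey(p→/) -> [balu/, pletrast, smo/, voka]

Answer: [balu/, pletrast, smo/, voka]


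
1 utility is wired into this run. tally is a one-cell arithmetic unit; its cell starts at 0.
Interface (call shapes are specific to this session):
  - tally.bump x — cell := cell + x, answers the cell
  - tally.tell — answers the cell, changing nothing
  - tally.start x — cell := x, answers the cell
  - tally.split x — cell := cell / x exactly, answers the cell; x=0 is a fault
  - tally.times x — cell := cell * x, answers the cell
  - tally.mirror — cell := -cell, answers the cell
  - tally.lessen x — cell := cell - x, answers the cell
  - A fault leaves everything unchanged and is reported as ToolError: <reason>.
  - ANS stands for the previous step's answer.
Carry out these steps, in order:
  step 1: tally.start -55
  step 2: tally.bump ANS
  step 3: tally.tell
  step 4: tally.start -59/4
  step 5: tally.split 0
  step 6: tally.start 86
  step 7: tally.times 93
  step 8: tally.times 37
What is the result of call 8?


·→ start(x='-55')
·← -55
·→ bump(x='ANS')
·← -110
·→ tell()
·← -110
·→ start(x='-59/4')
·← -59/4
·→ split(x='0')
·← ToolError: division by zero
·→ start(x='86')
·← 86
·→ times(x='93')
·← 7998
·→ times(x='37')
·← 295926

Answer: 295926


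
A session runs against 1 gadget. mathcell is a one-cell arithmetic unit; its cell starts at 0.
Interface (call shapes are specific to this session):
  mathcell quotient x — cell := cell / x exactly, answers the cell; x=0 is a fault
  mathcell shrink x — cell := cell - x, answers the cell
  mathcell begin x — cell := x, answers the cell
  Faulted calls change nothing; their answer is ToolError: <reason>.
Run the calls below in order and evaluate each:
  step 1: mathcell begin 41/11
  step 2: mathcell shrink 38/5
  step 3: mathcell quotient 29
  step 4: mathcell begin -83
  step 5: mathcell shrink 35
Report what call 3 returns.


Answer: -213/1595

Derivation:
CALL mathcell begin[x='41/11']
RET  41/11
CALL mathcell shrink[x='38/5']
RET  -213/55
CALL mathcell quotient[x='29']
RET  -213/1595
CALL mathcell begin[x='-83']
RET  -83
CALL mathcell shrink[x='35']
RET  -118


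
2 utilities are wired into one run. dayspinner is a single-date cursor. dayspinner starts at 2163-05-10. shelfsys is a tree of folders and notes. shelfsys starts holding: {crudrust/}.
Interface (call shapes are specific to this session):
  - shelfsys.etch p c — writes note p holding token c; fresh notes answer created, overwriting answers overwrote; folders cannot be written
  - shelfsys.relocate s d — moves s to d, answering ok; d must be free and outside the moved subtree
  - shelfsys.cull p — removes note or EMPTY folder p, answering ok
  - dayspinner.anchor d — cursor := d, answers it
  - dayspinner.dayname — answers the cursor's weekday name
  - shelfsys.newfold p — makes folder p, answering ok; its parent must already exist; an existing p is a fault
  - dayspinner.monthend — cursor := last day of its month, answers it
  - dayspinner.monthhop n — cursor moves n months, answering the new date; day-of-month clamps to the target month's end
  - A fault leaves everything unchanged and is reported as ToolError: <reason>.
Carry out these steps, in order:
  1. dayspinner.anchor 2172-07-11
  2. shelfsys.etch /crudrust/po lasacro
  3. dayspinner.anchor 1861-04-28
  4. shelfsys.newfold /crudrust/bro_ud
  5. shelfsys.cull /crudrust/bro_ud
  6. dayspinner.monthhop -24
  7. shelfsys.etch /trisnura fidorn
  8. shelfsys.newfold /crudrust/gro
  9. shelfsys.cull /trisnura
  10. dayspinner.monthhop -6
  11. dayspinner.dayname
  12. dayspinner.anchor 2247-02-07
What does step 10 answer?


Answer: 1858-10-28

Derivation:
I invoke dayspinner.anchor passing d→2172-07-11, and get 2172-07-11.
Using shelfsys.etch passing p→/crudrust/po, c→lasacro, giving created.
Then dayspinner.anchor passing d→1861-04-28, and observe 1861-04-28.
I use shelfsys.newfold passing p→/crudrust/bro_ud, — result: ok.
Then shelfsys.cull passing p→/crudrust/bro_ud, giving ok.
I run dayspinner.monthhop passing n→-24, → 1859-04-28.
Calling shelfsys.etch passing p→/trisnura, c→fidorn: created.
Then shelfsys.newfold passing p→/crudrust/gro, giving ok.
Using shelfsys.cull passing p→/trisnura, and see ok.
Invoking dayspinner.monthhop passing n→-6, yielding 1858-10-28.
I run dayspinner.dayname(), and get Thursday.
Now I run dayspinner.anchor passing d→2247-02-07, → 2247-02-07.


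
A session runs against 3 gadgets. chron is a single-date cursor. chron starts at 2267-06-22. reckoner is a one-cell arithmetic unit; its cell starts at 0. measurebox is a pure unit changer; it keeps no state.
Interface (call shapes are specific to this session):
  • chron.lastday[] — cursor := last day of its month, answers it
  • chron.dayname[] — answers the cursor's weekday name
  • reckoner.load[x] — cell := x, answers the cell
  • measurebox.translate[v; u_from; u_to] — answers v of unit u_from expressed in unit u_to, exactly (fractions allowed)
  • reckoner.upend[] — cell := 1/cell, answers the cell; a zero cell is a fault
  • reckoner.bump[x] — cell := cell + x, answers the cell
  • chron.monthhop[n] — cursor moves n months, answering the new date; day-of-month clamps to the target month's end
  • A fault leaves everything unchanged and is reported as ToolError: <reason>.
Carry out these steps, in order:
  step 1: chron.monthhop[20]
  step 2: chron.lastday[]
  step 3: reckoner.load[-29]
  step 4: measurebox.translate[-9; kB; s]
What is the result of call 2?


~$ chron.monthhop n='20'
= 2269-02-22
~$ chron.lastday
= 2269-02-28
~$ reckoner.load x='-29'
= -29
~$ measurebox.translate v='-9' u_from='kB' u_to='s'
= ToolError: incompatible units

Answer: 2269-02-28


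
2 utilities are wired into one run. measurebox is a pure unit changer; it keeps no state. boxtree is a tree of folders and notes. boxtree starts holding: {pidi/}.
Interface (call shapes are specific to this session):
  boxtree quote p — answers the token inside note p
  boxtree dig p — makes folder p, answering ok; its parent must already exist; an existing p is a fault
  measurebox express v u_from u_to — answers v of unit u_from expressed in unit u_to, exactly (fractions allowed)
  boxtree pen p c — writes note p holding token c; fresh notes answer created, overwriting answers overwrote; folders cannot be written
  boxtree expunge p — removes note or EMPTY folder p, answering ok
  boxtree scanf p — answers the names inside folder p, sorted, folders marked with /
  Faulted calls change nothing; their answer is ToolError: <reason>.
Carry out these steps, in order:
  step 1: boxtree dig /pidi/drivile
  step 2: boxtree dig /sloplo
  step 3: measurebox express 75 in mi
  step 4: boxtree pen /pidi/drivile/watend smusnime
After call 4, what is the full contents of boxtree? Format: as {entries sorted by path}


I run boxtree dig on p→/pidi/drivile, and get ok.
I call boxtree dig on p→/sloplo, and observe ok.
Now I run measurebox express on v→75, u_from→in, u_to→mi, and see 5/4224.
I invoke boxtree pen on p→/pidi/drivile/watend, c→smusnime, which returns created.

Answer: {pidi/, pidi/drivile/, pidi/drivile/watend=smusnime, sloplo/}


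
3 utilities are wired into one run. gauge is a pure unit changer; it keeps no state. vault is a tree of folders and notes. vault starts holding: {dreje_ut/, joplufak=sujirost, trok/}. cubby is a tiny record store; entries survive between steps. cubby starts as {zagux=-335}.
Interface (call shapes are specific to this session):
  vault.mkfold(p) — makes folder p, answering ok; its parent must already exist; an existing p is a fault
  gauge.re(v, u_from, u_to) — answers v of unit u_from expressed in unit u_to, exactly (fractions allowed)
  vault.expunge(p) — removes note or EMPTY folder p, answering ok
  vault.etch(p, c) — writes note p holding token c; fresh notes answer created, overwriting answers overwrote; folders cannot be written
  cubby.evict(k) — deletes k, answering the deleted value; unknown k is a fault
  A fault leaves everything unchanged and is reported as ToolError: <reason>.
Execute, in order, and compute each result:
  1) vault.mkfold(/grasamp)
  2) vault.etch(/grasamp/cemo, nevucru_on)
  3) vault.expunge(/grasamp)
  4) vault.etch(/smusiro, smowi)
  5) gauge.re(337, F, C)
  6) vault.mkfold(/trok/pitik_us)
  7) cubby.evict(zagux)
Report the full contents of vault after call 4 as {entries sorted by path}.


Answer: {dreje_ut/, grasamp/, grasamp/cemo=nevucru_on, joplufak=sujirost, smusiro=smowi, trok/}

Derivation:
Step: mkfold[p=/grasamp]
Result: ok
Step: etch[p=/grasamp/cemo; c=nevucru_on]
Result: created
Step: expunge[p=/grasamp]
Result: ToolError: not empty
Step: etch[p=/smusiro; c=smowi]
Result: created
Step: re[v=337; u_from=F; u_to=C]
Result: 1525/9
Step: mkfold[p=/trok/pitik_us]
Result: ok
Step: evict[k=zagux]
Result: -335


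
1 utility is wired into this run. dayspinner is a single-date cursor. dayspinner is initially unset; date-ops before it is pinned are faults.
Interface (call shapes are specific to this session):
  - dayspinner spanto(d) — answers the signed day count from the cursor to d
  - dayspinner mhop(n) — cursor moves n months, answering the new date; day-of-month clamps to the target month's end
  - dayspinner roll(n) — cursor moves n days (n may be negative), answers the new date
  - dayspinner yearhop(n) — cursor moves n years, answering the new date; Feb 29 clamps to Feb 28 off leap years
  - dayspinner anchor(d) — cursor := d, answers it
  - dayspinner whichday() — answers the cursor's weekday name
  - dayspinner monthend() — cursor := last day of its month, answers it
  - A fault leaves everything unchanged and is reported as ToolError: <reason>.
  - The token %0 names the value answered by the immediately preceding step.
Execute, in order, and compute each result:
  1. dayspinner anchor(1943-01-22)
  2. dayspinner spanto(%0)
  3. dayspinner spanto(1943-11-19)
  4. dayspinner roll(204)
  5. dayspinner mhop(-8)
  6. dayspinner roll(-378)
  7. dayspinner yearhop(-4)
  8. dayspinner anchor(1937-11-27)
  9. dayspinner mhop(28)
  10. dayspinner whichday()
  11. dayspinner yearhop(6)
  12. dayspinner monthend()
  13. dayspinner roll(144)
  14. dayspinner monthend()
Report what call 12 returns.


! 1. dayspinner anchor(d→1943-01-22) == 1943-01-22
! 2. dayspinner spanto(d→%0) == 0
! 3. dayspinner spanto(d→1943-11-19) == 301
! 4. dayspinner roll(n→204) == 1943-08-14
! 5. dayspinner mhop(n→-8) == 1942-12-14
! 6. dayspinner roll(n→-378) == 1941-12-01
! 7. dayspinner yearhop(n→-4) == 1937-12-01
! 8. dayspinner anchor(d→1937-11-27) == 1937-11-27
! 9. dayspinner mhop(n→28) == 1940-03-27
! 10. dayspinner whichday() == Wednesday
! 11. dayspinner yearhop(n→6) == 1946-03-27
! 12. dayspinner monthend() == 1946-03-31
! 13. dayspinner roll(n→144) == 1946-08-22
! 14. dayspinner monthend() == 1946-08-31

Answer: 1946-03-31


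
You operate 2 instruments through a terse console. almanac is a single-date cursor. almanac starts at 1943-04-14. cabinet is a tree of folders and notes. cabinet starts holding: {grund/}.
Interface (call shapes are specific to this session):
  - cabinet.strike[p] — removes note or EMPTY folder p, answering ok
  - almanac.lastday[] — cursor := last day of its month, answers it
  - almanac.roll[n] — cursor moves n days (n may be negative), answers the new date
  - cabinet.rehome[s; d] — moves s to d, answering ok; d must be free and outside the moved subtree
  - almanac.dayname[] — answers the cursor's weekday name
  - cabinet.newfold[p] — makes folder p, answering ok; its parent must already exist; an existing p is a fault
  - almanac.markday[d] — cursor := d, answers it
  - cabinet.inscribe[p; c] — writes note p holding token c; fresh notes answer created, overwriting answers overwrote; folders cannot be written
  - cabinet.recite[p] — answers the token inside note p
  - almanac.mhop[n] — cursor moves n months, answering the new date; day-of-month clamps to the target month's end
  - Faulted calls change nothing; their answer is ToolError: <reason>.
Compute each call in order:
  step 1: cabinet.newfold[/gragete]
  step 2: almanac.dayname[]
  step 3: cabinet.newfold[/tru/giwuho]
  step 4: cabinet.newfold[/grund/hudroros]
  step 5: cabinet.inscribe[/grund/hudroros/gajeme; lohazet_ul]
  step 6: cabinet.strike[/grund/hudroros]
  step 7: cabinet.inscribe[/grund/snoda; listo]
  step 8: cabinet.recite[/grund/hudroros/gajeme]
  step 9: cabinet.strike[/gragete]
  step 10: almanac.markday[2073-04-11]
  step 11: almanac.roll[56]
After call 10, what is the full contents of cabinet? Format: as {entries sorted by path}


[in] newfold p: /gragete
= ok
[in] dayname
= Wednesday
[in] newfold p: /tru/giwuho
= ToolError: no parent
[in] newfold p: /grund/hudroros
= ok
[in] inscribe p: /grund/hudroros/gajeme c: lohazet_ul
= created
[in] strike p: /grund/hudroros
= ToolError: not empty
[in] inscribe p: /grund/snoda c: listo
= created
[in] recite p: /grund/hudroros/gajeme
= lohazet_ul
[in] strike p: /gragete
= ok
[in] markday d: 2073-04-11
= 2073-04-11
[in] roll n: 56
= 2073-06-06

Answer: {grund/, grund/hudroros/, grund/hudroros/gajeme=lohazet_ul, grund/snoda=listo}


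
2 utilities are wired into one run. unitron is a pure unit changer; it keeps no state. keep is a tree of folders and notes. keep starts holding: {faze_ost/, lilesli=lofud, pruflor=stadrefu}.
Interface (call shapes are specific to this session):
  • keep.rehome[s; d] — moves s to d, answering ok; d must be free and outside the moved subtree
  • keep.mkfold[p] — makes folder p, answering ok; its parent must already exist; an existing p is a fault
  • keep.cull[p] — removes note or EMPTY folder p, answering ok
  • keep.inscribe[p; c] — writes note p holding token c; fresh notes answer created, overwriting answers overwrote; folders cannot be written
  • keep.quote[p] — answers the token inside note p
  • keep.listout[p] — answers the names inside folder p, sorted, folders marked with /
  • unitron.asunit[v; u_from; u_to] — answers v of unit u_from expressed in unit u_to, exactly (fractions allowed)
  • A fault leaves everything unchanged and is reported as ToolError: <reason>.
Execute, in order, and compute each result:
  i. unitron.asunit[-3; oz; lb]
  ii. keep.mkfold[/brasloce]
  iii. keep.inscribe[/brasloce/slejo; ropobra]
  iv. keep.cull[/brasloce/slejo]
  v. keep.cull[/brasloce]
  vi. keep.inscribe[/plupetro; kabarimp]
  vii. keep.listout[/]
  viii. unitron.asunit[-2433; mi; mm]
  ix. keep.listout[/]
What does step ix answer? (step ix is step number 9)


Answer: [faze_ost/, lilesli, plupetro, pruflor]

Derivation:
==> asunit(-3, oz, lb)
<== -3/16
==> mkfold(/brasloce)
<== ok
==> inscribe(/brasloce/slejo, ropobra)
<== created
==> cull(/brasloce/slejo)
<== ok
==> cull(/brasloce)
<== ok
==> inscribe(/plupetro, kabarimp)
<== created
==> listout(/)
<== [faze_ost/, lilesli, plupetro, pruflor]
==> asunit(-2433, mi, mm)
<== -3915533952
==> listout(/)
<== [faze_ost/, lilesli, plupetro, pruflor]


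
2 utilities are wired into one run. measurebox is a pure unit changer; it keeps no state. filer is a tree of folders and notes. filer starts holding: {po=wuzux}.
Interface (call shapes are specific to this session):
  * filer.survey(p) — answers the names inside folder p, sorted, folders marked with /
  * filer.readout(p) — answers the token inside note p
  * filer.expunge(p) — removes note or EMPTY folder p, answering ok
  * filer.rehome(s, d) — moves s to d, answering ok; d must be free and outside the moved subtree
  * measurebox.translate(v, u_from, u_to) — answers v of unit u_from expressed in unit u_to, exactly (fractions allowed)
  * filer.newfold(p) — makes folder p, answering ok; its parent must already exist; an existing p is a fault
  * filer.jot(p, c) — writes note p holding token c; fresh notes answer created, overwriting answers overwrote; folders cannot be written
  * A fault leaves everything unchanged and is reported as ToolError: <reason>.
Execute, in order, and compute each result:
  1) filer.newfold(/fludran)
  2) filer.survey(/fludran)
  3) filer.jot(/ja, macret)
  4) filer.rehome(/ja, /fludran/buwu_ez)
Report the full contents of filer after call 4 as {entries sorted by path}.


Answer: {fludran/, fludran/buwu_ez=macret, po=wuzux}

Derivation:
[in] newfold p: /fludran
  ok
[in] survey p: /fludran
  []
[in] jot p: /ja c: macret
  created
[in] rehome s: /ja d: /fludran/buwu_ez
  ok


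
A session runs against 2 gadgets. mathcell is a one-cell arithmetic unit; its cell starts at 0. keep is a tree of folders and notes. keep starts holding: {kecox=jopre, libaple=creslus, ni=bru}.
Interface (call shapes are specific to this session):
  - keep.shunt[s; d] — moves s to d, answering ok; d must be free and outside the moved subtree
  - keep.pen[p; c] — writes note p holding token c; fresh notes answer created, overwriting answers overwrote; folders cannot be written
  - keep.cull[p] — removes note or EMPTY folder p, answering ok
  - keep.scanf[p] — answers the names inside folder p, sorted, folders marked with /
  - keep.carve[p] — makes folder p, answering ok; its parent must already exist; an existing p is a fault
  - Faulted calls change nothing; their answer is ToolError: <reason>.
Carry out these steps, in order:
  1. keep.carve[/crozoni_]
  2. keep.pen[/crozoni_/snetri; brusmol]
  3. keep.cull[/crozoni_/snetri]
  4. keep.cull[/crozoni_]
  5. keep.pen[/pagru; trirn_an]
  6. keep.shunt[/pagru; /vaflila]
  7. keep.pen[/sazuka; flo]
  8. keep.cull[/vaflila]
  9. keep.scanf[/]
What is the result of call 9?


Answer: [kecox, libaple, ni, sazuka]

Derivation:
> keep.carve p='/crozoni_'
  ok
> keep.pen p='/crozoni_/snetri' c='brusmol'
  created
> keep.cull p='/crozoni_/snetri'
  ok
> keep.cull p='/crozoni_'
  ok
> keep.pen p='/pagru' c='trirn_an'
  created
> keep.shunt s='/pagru' d='/vaflila'
  ok
> keep.pen p='/sazuka' c='flo'
  created
> keep.cull p='/vaflila'
  ok
> keep.scanf p='/'
  [kecox, libaple, ni, sazuka]


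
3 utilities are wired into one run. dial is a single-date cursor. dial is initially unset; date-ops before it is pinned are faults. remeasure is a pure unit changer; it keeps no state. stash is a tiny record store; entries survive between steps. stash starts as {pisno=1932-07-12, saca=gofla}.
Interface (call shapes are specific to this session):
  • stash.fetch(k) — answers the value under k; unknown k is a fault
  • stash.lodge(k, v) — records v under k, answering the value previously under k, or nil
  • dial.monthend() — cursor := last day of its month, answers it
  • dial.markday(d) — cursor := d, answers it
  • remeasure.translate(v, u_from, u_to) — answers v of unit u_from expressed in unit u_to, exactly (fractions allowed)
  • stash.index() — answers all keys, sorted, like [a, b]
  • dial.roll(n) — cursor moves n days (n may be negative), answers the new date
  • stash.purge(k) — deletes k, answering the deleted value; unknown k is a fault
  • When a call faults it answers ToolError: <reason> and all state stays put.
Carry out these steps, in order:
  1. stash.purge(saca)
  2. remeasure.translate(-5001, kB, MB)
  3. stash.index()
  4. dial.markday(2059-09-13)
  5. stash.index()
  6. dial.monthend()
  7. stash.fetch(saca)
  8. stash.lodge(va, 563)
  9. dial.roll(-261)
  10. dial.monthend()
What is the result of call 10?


Answer: 2059-01-31

Derivation:
I try purge using k=saca, and get gofla.
Using translate using v=-5001, u_from=kB, u_to=MB: -5001/1000.
I use index(), which returns [pisno].
Using markday using d=2059-09-13, — result: 2059-09-13.
Next I call index, yielding [pisno].
I try monthend(), — result: 2059-09-30.
I use fetch using k=saca, giving ToolError: no such key saca.
I run lodge using k=va, v=563, giving nil.
I try roll using n=-261, yielding 2059-01-12.
Invoking monthend: 2059-01-31.


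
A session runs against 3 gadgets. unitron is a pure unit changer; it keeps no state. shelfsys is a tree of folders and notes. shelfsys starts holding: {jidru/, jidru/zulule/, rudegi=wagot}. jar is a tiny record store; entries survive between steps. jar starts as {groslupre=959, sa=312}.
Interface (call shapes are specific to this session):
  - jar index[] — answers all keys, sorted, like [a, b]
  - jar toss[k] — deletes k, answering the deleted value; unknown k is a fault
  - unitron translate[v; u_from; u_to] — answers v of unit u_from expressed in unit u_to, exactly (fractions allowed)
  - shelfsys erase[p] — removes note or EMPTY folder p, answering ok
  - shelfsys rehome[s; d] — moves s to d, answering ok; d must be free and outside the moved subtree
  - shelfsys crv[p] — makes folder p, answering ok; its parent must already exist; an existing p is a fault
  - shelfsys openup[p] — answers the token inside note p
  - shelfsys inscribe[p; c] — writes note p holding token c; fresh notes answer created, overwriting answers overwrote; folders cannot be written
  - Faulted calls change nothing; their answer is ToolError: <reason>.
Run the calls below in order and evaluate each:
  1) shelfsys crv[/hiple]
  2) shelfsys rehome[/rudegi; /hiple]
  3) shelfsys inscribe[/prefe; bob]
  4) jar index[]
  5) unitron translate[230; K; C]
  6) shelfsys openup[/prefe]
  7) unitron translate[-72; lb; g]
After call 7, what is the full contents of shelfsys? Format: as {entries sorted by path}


>> shelfsys crv(p→/hiple)
<< ok
>> shelfsys rehome(s→/rudegi, d→/hiple)
<< ToolError: exists
>> shelfsys inscribe(p→/prefe, c→bob)
<< created
>> jar index()
<< [groslupre, sa]
>> unitron translate(v→230, u_from→K, u_to→C)
<< -863/20
>> shelfsys openup(p→/prefe)
<< bob
>> unitron translate(v→-72, u_from→lb, u_to→g)
<< -408233133/12500

Answer: {hiple/, jidru/, jidru/zulule/, prefe=bob, rudegi=wagot}


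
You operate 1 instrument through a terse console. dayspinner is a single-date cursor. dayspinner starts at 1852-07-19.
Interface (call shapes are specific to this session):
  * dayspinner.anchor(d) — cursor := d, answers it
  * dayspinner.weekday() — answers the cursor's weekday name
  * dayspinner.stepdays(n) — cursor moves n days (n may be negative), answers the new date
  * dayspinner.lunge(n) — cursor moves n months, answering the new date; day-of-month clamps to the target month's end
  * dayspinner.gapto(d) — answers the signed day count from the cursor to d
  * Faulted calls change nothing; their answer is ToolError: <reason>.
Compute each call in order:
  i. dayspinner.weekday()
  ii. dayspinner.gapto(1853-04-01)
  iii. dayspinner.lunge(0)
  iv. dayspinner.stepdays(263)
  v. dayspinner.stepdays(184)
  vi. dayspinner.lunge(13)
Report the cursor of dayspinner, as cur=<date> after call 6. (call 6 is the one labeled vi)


! 1. weekday() ~> Monday
! 2. gapto(d='1853-04-01') ~> 256
! 3. lunge(n='0') ~> 1852-07-19
! 4. stepdays(n='263') ~> 1853-04-08
! 5. stepdays(n='184') ~> 1853-10-09
! 6. lunge(n='13') ~> 1854-11-09

Answer: cur=1854-11-09


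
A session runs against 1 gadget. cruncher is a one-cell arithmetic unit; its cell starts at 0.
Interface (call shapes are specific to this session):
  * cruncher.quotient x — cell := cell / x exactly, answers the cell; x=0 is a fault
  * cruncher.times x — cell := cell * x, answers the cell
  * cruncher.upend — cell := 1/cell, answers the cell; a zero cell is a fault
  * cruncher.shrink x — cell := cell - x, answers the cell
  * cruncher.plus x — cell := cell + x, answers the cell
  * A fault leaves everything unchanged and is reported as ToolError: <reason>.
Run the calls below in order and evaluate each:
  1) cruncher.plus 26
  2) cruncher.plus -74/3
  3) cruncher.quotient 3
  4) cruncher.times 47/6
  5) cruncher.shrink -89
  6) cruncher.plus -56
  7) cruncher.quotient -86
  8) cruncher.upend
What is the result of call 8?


Answer: -2322/985

Derivation:
I use cruncher.plus(x: 26), → 26.
Next I call cruncher.plus(x: -74/3): 4/3.
Next I call cruncher.quotient(x: 3), → 4/9.
Calling cruncher.times(x: 47/6), and observe 94/27.
Then cruncher.shrink(x: -89), giving 2497/27.
Now I run cruncher.plus(x: -56), which returns 985/27.
Calling cruncher.quotient(x: -86), yielding -985/2322.
Invoking cruncher.upend, giving -2322/985.


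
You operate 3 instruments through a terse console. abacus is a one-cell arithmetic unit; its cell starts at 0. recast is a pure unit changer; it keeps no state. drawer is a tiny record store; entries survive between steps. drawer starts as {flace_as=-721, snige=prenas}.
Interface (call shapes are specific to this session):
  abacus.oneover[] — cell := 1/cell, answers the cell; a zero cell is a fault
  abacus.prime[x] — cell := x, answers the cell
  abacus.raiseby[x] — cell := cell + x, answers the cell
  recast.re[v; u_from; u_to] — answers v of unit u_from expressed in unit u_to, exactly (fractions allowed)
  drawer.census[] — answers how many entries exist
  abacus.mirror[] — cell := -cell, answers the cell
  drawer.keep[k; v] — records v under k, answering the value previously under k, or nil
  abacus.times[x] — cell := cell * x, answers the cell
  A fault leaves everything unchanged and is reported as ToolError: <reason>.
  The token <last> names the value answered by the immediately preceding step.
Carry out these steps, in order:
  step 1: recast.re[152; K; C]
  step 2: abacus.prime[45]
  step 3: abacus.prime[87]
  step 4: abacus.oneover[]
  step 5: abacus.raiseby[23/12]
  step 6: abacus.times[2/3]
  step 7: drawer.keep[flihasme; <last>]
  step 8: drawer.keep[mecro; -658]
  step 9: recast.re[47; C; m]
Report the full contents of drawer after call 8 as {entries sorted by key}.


Answer: {flace_as=-721, flihasme=671/522, mecro=-658, snige=prenas}

Derivation:
I invoke re using 152, K, C, yielding -2423/20.
Calling prime using 45, which returns 45.
Now I run prime using 87, yielding 87.
Next I call oneover(), which returns 1/87.
Next I call raiseby using 23/12, and get 671/348.
Using times using 2/3: 671/522.
Next I call keep using flihasme, <last>, giving nil.
I use keep using mecro, -658: nil.
I run re using 47, C, m, — result: ToolError: incompatible units.


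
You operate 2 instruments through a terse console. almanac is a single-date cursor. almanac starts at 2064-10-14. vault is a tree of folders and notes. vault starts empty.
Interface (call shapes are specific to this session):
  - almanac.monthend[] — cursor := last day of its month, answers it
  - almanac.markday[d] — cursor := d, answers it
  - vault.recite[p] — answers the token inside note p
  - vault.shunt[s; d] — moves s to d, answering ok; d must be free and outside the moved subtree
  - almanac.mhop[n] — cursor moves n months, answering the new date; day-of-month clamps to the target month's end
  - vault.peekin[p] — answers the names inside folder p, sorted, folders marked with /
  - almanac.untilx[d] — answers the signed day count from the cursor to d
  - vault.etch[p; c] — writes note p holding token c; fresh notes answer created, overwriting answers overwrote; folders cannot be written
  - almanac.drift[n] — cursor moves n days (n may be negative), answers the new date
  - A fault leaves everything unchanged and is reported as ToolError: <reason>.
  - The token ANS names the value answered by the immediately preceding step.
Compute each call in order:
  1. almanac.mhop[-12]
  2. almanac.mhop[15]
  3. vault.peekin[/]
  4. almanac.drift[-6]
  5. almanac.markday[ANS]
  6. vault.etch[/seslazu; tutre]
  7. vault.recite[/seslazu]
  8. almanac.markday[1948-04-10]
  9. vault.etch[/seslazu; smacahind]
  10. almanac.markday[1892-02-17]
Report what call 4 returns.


// 1. almanac.mhop(n=-12) => 2063-10-14
// 2. almanac.mhop(n=15) => 2065-01-14
// 3. vault.peekin(p=/) => []
// 4. almanac.drift(n=-6) => 2065-01-08
// 5. almanac.markday(d=ANS) => 2065-01-08
// 6. vault.etch(p=/seslazu, c=tutre) => created
// 7. vault.recite(p=/seslazu) => tutre
// 8. almanac.markday(d=1948-04-10) => 1948-04-10
// 9. vault.etch(p=/seslazu, c=smacahind) => overwrote
// 10. almanac.markday(d=1892-02-17) => 1892-02-17

Answer: 2065-01-08


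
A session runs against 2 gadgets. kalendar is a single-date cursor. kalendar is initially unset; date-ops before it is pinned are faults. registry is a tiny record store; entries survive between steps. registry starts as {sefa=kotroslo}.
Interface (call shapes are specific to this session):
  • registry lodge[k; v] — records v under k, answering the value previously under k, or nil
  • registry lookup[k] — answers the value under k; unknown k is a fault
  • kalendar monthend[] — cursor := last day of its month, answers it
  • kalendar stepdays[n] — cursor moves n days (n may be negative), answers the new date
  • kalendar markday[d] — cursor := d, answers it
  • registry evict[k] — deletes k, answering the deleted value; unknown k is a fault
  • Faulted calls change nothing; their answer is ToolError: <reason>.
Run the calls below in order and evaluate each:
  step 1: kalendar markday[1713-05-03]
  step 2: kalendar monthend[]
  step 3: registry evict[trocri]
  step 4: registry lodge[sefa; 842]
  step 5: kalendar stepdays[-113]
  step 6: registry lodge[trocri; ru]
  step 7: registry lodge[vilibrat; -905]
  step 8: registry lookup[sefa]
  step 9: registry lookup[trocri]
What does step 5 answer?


Answer: 1713-02-07

Derivation:
;; 1. kalendar markday(d=1713-05-03) == 1713-05-03
;; 2. kalendar monthend() == 1713-05-31
;; 3. registry evict(k=trocri) == ToolError: no such key trocri
;; 4. registry lodge(k=sefa, v=842) == kotroslo
;; 5. kalendar stepdays(n=-113) == 1713-02-07
;; 6. registry lodge(k=trocri, v=ru) == nil
;; 7. registry lodge(k=vilibrat, v=-905) == nil
;; 8. registry lookup(k=sefa) == 842
;; 9. registry lookup(k=trocri) == ru


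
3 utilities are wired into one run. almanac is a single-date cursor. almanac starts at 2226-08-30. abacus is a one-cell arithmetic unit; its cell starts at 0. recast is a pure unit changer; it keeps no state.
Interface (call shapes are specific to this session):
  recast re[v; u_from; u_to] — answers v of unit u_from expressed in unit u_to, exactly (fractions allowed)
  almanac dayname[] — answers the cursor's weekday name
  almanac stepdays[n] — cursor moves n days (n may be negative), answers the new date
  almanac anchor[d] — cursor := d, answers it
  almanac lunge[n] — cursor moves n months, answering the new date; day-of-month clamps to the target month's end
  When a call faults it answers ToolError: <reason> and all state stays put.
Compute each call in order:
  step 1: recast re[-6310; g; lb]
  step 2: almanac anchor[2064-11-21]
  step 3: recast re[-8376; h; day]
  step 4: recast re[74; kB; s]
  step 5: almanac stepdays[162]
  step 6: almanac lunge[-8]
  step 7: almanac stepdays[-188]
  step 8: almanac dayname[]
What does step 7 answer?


-- 1. recast re(v→-6310, u_from→g, u_to→lb) : -631000000/45359237
-- 2. almanac anchor(d→2064-11-21) : 2064-11-21
-- 3. recast re(v→-8376, u_from→h, u_to→day) : -349
-- 4. recast re(v→74, u_from→kB, u_to→s) : ToolError: incompatible units
-- 5. almanac stepdays(n→162) : 2065-05-02
-- 6. almanac lunge(n→-8) : 2064-09-02
-- 7. almanac stepdays(n→-188) : 2064-02-27
-- 8. almanac dayname() : Wednesday

Answer: 2064-02-27


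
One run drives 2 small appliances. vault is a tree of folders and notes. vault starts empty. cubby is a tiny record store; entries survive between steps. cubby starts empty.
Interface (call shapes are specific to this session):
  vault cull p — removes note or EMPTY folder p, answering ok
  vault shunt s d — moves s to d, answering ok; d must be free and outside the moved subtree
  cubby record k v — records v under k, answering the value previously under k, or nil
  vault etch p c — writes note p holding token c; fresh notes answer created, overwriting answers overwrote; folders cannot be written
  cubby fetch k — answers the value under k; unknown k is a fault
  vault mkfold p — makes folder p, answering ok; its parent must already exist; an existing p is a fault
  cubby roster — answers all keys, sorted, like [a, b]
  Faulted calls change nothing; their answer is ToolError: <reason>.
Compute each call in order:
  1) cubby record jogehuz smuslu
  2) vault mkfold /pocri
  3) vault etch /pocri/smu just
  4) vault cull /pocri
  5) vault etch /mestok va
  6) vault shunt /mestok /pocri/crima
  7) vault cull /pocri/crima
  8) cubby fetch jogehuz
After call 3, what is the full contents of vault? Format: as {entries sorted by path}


Answer: {pocri/, pocri/smu=just}

Derivation:
CALL cubby record[jogehuz; smuslu]
RET  nil
CALL vault mkfold[/pocri]
RET  ok
CALL vault etch[/pocri/smu; just]
RET  created
CALL vault cull[/pocri]
RET  ToolError: not empty
CALL vault etch[/mestok; va]
RET  created
CALL vault shunt[/mestok; /pocri/crima]
RET  ok
CALL vault cull[/pocri/crima]
RET  ok
CALL cubby fetch[jogehuz]
RET  smuslu


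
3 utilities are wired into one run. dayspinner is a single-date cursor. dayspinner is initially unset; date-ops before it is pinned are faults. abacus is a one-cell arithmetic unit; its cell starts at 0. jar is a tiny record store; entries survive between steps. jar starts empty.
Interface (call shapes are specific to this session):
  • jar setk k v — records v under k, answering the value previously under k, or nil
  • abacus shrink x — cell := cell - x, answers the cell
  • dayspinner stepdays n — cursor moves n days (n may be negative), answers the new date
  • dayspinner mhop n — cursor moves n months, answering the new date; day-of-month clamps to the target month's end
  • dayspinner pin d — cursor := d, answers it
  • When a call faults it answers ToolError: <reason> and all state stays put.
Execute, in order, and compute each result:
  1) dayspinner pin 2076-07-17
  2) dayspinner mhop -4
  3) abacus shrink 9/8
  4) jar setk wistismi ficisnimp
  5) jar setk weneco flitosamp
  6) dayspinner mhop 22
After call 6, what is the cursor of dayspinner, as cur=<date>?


Answer: cur=2078-01-17

Derivation:
;; dayspinner pin(2076-07-17) : 2076-07-17
;; dayspinner mhop(-4) : 2076-03-17
;; abacus shrink(9/8) : -9/8
;; jar setk(wistismi, ficisnimp) : nil
;; jar setk(weneco, flitosamp) : nil
;; dayspinner mhop(22) : 2078-01-17
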